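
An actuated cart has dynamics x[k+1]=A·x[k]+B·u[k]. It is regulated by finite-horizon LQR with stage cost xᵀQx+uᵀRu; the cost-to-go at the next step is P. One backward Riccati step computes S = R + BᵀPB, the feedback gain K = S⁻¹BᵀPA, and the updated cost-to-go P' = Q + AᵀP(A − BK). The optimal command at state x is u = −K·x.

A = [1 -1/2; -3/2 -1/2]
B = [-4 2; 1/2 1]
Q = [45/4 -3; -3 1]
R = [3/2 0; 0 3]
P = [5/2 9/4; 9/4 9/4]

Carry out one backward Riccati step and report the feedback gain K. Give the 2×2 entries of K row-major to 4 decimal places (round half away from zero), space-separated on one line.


-0.0168 0.1634 -0.1363 -0.1160

BᵀP = [-8.8750 -7.8750; 7.2500 6.7500]
S = R + BᵀPB = [3/2 0; 0 3] + [31.5625 -25.6250; -25.6250 21.2500] = [33.0625 -25.6250; -25.6250 24.2500]
BᵀPA = [2.9375 8.3750; -2.8750 -7.0000]
K = S⁻¹·BᵀPA = [-0.0168 0.1634; -0.1363 -0.1160]
A−BK = [1.2054 0.3857; -1.3553 -0.4658]
AᵀP(A−BK) = [0.4700 0.1865; 0.1865 0.1320]
P' = Q + AᵀP(A−BK) = [11.7200 -2.8135; -2.8135 1.1320]
tr(P') = 12.8520


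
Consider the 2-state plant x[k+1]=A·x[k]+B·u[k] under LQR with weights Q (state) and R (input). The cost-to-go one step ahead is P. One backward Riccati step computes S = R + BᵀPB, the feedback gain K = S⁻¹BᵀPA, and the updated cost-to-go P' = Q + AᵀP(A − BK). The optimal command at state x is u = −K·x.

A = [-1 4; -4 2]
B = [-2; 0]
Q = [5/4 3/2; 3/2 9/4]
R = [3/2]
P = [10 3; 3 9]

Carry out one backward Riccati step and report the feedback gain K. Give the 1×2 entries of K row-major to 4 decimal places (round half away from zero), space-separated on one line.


1.0602 -2.2169

BᵀP = [-20.0000 -6.0000]
S = R + BᵀPB = [3/2] + [40.0000] = [41.5000]
BᵀPA = [44.0000 -92.0000]
K = S⁻¹·BᵀPA = [1.0602 -2.2169]
A−BK = [1.1205 -0.4337; -4.0000 2.0000]
AᵀP(A−BK) = [131.3494 -68.4578; -68.4578 40.0482]
P' = Q + AᵀP(A−BK) = [132.5994 -66.9578; -66.9578 42.2982]
tr(P') = 174.8976


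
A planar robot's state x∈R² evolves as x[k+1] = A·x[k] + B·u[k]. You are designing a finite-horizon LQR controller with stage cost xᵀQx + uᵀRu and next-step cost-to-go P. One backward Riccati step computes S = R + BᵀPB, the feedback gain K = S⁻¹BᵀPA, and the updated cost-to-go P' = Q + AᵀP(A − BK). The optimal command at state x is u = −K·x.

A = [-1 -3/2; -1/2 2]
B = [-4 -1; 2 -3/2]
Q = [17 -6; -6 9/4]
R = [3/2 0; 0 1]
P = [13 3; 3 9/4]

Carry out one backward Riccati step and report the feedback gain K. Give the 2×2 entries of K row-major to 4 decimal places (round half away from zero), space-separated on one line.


BᵀP = [-46.0000 -7.5000; -17.5000 -6.3750]
S = R + BᵀPB = [3/2 0; 0 1] + [169.0000 57.2500; 57.2500 27.0625] = [170.5000 57.2500; 57.2500 28.0625]
BᵀPA = [49.7500 54.0000; 20.6875 13.5000]
K = S⁻¹·BᵀPA = [0.1405 0.4927; 0.4506 -0.5240]
A−BK = [0.0126 -0.0533; -0.1052 0.2286]
AᵀP(A−BK) = [0.2516 -0.1696; -0.1696 0.7201]
P' = Q + AᵀP(A−BK) = [17.2516 -6.1696; -6.1696 2.9701]
tr(P') = 20.2217

0.1405 0.4927 0.4506 -0.5240


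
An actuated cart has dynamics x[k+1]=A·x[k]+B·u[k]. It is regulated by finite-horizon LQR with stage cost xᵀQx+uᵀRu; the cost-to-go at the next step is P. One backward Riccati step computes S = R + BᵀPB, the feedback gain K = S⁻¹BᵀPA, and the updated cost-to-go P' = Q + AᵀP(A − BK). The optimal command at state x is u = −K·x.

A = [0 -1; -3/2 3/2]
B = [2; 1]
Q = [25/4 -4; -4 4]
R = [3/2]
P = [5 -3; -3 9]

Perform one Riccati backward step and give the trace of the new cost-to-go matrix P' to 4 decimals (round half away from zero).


BᵀP = [7.0000 3.0000]
S = R + BᵀPB = [3/2] + [17.0000] = [18.5000]
BᵀPA = [-4.5000 -2.5000]
K = S⁻¹·BᵀPA = [-0.2432 -0.1351]
A−BK = [0.4865 -0.7297; -1.2568 1.6351]
AᵀP(A−BK) = [19.1554 -25.3581; -25.3581 33.9122]
P' = Q + AᵀP(A−BK) = [25.4054 -29.3581; -29.3581 37.9122]
tr(P') = 63.3176

63.3176


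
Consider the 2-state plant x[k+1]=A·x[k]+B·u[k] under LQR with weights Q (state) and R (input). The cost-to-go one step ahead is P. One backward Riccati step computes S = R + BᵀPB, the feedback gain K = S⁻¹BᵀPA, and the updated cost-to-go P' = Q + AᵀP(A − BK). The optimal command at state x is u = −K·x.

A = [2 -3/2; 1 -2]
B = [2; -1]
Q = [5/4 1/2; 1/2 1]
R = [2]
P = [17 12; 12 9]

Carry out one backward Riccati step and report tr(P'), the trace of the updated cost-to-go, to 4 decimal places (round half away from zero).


BᵀP = [22.0000 15.0000]
S = R + BᵀPB = [2] + [29.0000] = [31.0000]
BᵀPA = [59.0000 -63.0000]
K = S⁻¹·BᵀPA = [1.9032 -2.0323]
A−BK = [-1.8065 2.5645; 2.9032 -4.0323]
AᵀP(A−BK) = [12.7097 -15.0968; -15.0968 18.2177]
P' = Q + AᵀP(A−BK) = [13.9597 -14.5968; -14.5968 19.2177]
tr(P') = 33.1774

33.1774


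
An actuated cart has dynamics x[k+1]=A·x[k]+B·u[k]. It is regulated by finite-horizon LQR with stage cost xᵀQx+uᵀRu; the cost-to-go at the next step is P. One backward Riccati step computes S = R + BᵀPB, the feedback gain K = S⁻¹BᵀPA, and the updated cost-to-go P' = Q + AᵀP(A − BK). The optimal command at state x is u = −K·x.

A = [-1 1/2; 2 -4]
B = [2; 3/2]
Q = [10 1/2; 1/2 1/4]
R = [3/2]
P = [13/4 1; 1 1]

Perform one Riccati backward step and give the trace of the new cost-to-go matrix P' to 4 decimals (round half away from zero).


21.8729

BᵀP = [8.0000 3.5000]
S = R + BᵀPB = [3/2] + [21.2500] = [22.7500]
BᵀPA = [-1.0000 -10.0000]
K = S⁻¹·BᵀPA = [-0.0440 -0.4396]
A−BK = [-0.9121 1.3791; 2.0659 -3.3407]
AᵀP(A−BK) = [3.2060 -5.0646; -5.0646 8.4169]
P' = Q + AᵀP(A−BK) = [13.2060 -4.5646; -4.5646 8.6669]
tr(P') = 21.8729


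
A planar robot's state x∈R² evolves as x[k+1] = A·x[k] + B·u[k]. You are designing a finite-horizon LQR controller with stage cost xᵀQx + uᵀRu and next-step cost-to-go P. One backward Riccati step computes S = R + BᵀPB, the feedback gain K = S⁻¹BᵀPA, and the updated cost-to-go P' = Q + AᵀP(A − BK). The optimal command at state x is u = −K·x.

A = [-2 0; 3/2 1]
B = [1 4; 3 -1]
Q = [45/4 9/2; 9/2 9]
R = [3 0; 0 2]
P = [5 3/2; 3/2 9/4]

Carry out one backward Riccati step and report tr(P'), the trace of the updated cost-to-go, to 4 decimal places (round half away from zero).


21.3597

BᵀP = [9.5000 8.2500; 18.5000 3.7500]
S = R + BᵀPB = [3 0; 0 2] + [34.2500 29.7500; 29.7500 70.2500] = [37.2500 29.7500; 29.7500 72.2500]
BᵀPA = [-6.6250 8.2500; -31.3750 3.7500]
K = S⁻¹·BᵀPA = [0.2518 0.2682; -0.5379 -0.0585]
A−BK = [-0.1001 -0.0340; 0.2068 0.1367]
AᵀP(A−BK) = [0.8531 0.3152; 0.3152 0.2566]
P' = Q + AᵀP(A−BK) = [12.1031 4.8152; 4.8152 9.2566]
tr(P') = 21.3597


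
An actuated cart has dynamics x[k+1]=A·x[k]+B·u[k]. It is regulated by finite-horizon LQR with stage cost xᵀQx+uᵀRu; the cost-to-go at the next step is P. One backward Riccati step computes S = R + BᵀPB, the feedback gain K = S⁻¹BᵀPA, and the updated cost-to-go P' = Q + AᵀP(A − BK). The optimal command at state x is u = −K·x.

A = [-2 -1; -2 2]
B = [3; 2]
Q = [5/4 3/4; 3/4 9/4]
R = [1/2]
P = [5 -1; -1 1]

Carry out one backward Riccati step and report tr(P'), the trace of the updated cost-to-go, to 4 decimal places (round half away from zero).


11.1400

BᵀP = [13.0000 -1.0000]
S = R + BᵀPB = [1/2] + [37.0000] = [37.5000]
BᵀPA = [-24.0000 -15.0000]
K = S⁻¹·BᵀPA = [-0.6400 -0.4000]
A−BK = [-0.0800 0.2000; -0.7200 2.8000]
AᵀP(A−BK) = [0.6400 -1.6000; -1.6000 7.0000]
P' = Q + AᵀP(A−BK) = [1.8900 -0.8500; -0.8500 9.2500]
tr(P') = 11.1400


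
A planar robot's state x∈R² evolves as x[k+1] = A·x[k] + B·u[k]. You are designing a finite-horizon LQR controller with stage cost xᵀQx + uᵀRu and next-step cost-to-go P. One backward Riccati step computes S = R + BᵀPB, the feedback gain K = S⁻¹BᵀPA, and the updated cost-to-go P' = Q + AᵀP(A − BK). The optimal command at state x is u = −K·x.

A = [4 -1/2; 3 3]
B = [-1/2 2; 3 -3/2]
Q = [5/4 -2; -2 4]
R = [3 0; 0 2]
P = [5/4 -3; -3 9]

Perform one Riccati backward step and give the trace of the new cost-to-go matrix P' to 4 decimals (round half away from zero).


BᵀP = [-9.6250 28.5000; 7.0000 -19.5000]
S = R + BᵀPB = [3 0; 0 2] + [90.3125 -62.0000; -62.0000 43.2500] = [93.3125 -62.0000; -62.0000 45.2500]
BᵀPA = [47.0000 90.3125; -30.5000 -62.0000]
K = S⁻¹·BᵀPA = [0.6230 0.6412; 0.1796 -0.4916]
A−BK = [3.9523 0.8037; 1.4003 0.3389]
AᵀP(A−BK) = [5.1960 1.8691; 1.8691 1.9237]
P' = Q + AᵀP(A−BK) = [6.4460 -0.1309; -0.1309 5.9237]
tr(P') = 12.3698

12.3698


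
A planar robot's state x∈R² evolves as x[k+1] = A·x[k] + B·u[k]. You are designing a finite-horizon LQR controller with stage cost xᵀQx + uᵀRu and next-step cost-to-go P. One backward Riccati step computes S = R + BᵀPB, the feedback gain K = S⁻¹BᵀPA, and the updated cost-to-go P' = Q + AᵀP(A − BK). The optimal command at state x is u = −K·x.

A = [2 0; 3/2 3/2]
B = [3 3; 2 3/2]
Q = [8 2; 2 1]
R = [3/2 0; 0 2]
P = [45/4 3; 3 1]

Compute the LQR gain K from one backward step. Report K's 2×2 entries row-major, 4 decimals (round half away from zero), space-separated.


BᵀP = [39.7500 11.0000; 38.2500 10.5000]
S = R + BᵀPB = [3/2 0; 0 2] + [141.2500 135.7500; 135.7500 130.5000] = [142.7500 135.7500; 135.7500 132.5000]
BᵀPA = [96.0000 16.5000; 92.2500 15.7500]
K = S⁻¹·BᵀPA = [0.4052 0.0991; 0.2811 0.0173]
A−BK = [-0.0589 -0.3493; 0.2680 1.2758]
AᵀP(A−BK) = [0.4204 0.1371; 0.1371 0.3418]
P' = Q + AᵀP(A−BK) = [8.4204 2.1371; 2.1371 1.3418]
tr(P') = 9.7622

0.4052 0.0991 0.2811 0.0173


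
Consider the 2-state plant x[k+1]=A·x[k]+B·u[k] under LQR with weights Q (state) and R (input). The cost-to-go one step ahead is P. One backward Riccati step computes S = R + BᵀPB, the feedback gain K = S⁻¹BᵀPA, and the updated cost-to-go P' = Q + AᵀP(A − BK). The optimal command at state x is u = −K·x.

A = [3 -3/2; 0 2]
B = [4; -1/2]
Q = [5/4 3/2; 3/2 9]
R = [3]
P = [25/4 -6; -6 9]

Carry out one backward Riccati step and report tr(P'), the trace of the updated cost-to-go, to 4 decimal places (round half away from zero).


22.1408

BᵀP = [28.0000 -28.5000]
S = R + BᵀPB = [3] + [126.2500] = [129.2500]
BᵀPA = [84.0000 -99.0000]
K = S⁻¹·BᵀPA = [0.6499 -0.7660]
A−BK = [0.4004 1.5638; 0.3250 1.6170]
AᵀP(A−BK) = [1.6581 0.2154; 0.2154 10.2327]
P' = Q + AᵀP(A−BK) = [2.9081 1.7154; 1.7154 19.2327]
tr(P') = 22.1408


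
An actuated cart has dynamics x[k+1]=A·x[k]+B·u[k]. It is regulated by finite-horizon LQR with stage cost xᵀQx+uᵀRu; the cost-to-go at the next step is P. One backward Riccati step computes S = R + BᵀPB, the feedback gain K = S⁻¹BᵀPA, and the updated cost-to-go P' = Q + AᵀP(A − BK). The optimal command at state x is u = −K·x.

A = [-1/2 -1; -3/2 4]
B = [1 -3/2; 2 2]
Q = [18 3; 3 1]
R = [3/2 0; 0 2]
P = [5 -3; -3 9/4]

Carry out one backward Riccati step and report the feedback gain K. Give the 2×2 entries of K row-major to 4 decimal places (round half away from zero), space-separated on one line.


-0.3321 0.4891 -0.1306 1.1751

BᵀP = [-1.0000 1.5000; -13.5000 9.0000]
S = R + BᵀPB = [3/2 0; 0 2] + [2.0000 4.5000; 4.5000 38.2500] = [3.5000 4.5000; 4.5000 40.2500]
BᵀPA = [-1.7500 7.0000; -6.7500 49.5000]
K = S⁻¹·BᵀPA = [-0.3321 0.4891; -0.1306 1.1751]
A−BK = [-0.3637 0.2736; -0.5746 0.6715]
AᵀP(A−BK) = [0.3499 -0.7119; -0.7119 3.4073]
P' = Q + AᵀP(A−BK) = [18.3499 2.2881; 2.2881 4.4073]
tr(P') = 22.7572


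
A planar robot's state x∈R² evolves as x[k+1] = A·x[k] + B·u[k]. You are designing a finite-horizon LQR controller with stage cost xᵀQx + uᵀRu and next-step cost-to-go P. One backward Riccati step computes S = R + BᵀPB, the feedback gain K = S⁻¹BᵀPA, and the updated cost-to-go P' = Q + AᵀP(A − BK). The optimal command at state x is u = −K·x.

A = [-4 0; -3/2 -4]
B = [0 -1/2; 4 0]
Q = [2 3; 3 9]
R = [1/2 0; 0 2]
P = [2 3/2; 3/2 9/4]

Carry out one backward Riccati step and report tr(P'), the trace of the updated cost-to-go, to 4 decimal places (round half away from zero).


BᵀP = [6.0000 9.0000; -1.0000 -0.7500]
S = R + BᵀPB = [1/2 0; 0 2] + [36.0000 -3.0000; -3.0000 0.5000] = [36.5000 -3.0000; -3.0000 2.5000]
BᵀPA = [-37.5000 -36.0000; 5.1250 3.0000]
K = S⁻¹·BᵀPA = [-0.9529 -0.9848; 0.9065 0.0182]
A−BK = [-3.5467 0.0091; 2.3116 -0.0608]
AᵀP(A−BK) = [14.6832 0.4764; 0.4764 0.4924]
P' = Q + AᵀP(A−BK) = [16.6832 3.4764; 3.4764 9.4924]
tr(P') = 26.1756

26.1756


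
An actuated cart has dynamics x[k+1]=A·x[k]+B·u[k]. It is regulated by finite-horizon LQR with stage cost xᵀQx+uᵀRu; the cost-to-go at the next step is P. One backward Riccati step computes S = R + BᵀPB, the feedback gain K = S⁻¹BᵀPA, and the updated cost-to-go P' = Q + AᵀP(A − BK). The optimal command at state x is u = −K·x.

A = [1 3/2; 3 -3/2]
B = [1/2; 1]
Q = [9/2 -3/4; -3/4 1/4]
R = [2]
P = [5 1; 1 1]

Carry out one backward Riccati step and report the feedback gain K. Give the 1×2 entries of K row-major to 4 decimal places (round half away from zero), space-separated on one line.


BᵀP = [3.5000 1.5000]
S = R + BᵀPB = [2] + [3.2500] = [5.2500]
BᵀPA = [8.0000 3.0000]
K = S⁻¹·BᵀPA = [1.5238 0.5714]
A−BK = [0.2381 1.2143; 1.4762 -2.0714]
AᵀP(A−BK) = [7.8095 1.4286; 1.4286 7.2857]
P' = Q + AᵀP(A−BK) = [12.3095 0.6786; 0.6786 7.5357]
tr(P') = 19.8452

1.5238 0.5714


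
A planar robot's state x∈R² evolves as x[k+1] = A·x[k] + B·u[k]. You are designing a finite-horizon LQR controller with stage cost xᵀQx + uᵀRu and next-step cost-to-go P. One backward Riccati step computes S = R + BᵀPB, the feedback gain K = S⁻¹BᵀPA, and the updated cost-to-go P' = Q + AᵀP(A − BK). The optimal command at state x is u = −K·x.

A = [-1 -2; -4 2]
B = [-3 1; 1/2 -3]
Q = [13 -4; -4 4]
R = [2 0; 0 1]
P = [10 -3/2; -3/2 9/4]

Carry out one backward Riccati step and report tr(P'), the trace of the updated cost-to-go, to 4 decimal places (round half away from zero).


20.9624

BᵀP = [-30.7500 5.6250; 14.5000 -8.2500]
S = R + BᵀPB = [2 0; 0 1] + [95.0625 -47.6250; -47.6250 39.2500] = [97.0625 -47.6250; -47.6250 40.2500]
BᵀPA = [8.2500 72.7500; 18.5000 -45.5000]
K = S⁻¹·BᵀPA = [0.7403 0.4646; 1.3356 -0.5807]
A−BK = [-0.1146 -0.0256; -0.3633 0.0255]
AᵀP(A−BK) = [3.1835 -0.0889; -0.0889 0.7789]
P' = Q + AᵀP(A−BK) = [16.1835 -4.0889; -4.0889 4.7789]
tr(P') = 20.9624


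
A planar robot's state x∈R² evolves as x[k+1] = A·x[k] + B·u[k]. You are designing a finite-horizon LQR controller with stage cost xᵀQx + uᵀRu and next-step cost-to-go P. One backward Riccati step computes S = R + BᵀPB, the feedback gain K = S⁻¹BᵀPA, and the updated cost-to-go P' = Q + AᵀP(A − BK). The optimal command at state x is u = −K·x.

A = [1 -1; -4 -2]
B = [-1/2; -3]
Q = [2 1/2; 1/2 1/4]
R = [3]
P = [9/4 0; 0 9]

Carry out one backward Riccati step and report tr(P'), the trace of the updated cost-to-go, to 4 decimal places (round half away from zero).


15.7400

BᵀP = [-1.1250 -27.0000]
S = R + BᵀPB = [3] + [81.5625] = [84.5625]
BᵀPA = [106.8750 55.1250]
K = S⁻¹·BᵀPA = [1.2639 0.6519]
A−BK = [1.6319 -0.6741; -0.2084 -0.0443]
AᵀP(A−BK) = [11.1752 0.0798; 0.0798 2.3149]
P' = Q + AᵀP(A−BK) = [13.1752 0.5798; 0.5798 2.5649]
tr(P') = 15.7400


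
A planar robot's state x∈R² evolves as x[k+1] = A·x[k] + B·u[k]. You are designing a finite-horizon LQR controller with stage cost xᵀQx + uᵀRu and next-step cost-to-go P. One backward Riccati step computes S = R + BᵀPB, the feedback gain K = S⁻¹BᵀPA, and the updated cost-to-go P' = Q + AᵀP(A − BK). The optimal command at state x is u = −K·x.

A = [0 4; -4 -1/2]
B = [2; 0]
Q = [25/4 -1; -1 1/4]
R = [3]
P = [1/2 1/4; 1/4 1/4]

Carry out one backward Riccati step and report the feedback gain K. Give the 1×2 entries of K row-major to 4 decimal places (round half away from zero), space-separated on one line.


BᵀP = [1.0000 0.5000]
S = R + BᵀPB = [3] + [2.0000] = [5.0000]
BᵀPA = [-2.0000 3.7500]
K = S⁻¹·BᵀPA = [-0.4000 0.7500]
A−BK = [0.8000 2.5000; -4.0000 -0.5000]
AᵀP(A−BK) = [3.2000 -2.0000; -2.0000 4.2500]
P' = Q + AᵀP(A−BK) = [9.4500 -3.0000; -3.0000 4.5000]
tr(P') = 13.9500

-0.4000 0.7500


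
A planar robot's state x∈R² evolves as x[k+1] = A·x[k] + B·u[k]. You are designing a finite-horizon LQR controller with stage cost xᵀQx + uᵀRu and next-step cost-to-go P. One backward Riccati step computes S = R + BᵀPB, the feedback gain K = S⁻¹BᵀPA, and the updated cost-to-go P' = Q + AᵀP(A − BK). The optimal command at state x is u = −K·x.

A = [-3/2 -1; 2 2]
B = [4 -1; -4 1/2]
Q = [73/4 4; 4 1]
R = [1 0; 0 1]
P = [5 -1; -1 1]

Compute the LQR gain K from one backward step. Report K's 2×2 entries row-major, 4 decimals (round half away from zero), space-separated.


BᵀP = [24.0000 -8.0000; -5.5000 1.5000]
S = R + BᵀPB = [1 0; 0 1] + [128.0000 -28.0000; -28.0000 6.2500] = [129.0000 -28.0000; -28.0000 7.2500]
BᵀPA = [-52.0000 -40.0000; 11.2500 8.5000]
K = S⁻¹·BᵀPA = [-0.4099 -0.3438; -0.0314 -0.1554]
A−BK = [0.1083 0.2198; 0.3760 0.7025]
AᵀP(A−BK) = [0.2876 0.3702; 0.3702 0.5686]
P' = Q + AᵀP(A−BK) = [18.5376 4.3702; 4.3702 1.5686]
tr(P') = 20.1062

-0.4099 -0.3438 -0.0314 -0.1554


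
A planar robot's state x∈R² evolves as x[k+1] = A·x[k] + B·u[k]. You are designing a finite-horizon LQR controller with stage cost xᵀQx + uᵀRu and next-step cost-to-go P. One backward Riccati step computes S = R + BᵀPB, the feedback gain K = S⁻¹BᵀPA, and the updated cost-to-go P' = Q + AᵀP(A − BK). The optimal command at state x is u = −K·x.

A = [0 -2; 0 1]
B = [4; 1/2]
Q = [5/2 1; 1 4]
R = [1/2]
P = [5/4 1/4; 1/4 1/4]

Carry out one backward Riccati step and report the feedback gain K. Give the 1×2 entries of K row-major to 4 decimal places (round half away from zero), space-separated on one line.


0.0000 -0.4232

BᵀP = [5.1250 1.1250]
S = R + BᵀPB = [1/2] + [21.0625] = [21.5625]
BᵀPA = [0.0000 -9.1250]
K = S⁻¹·BᵀPA = [0.0000 -0.4232]
A−BK = [0.0000 -0.3072; 0.0000 1.2116]
AᵀP(A−BK) = [0.0000 0.0000; 0.0000 0.3884]
P' = Q + AᵀP(A−BK) = [2.5000 1.0000; 1.0000 4.3884]
tr(P') = 6.8884


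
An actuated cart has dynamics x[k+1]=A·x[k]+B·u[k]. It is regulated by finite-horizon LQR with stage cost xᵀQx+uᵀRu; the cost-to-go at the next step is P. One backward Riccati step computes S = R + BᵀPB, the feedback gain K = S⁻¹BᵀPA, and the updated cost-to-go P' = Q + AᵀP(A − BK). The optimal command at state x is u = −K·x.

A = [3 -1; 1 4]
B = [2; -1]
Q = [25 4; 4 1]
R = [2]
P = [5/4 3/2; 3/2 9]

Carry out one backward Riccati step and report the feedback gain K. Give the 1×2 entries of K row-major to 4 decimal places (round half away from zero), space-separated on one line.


-0.3000 -2.5000

BᵀP = [1.0000 -6.0000]
S = R + BᵀPB = [2] + [8.0000] = [10.0000]
BᵀPA = [-3.0000 -25.0000]
K = S⁻¹·BᵀPA = [-0.3000 -2.5000]
A−BK = [3.6000 4.0000; 0.7000 1.5000]
AᵀP(A−BK) = [28.3500 41.2500; 41.2500 70.7500]
P' = Q + AᵀP(A−BK) = [53.3500 45.2500; 45.2500 71.7500]
tr(P') = 125.1000


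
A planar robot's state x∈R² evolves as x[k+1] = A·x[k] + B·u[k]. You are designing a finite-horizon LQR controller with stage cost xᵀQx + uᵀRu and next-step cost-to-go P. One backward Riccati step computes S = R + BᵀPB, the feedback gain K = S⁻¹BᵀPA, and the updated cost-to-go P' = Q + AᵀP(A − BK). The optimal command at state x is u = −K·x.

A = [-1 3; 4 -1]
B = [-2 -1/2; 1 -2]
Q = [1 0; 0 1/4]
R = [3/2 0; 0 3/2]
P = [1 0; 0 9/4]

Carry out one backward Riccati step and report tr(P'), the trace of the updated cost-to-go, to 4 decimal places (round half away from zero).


7.9189

BᵀP = [-2.0000 2.2500; -0.5000 -4.5000]
S = R + BᵀPB = [3/2 0; 0 3/2] + [6.2500 -3.5000; -3.5000 9.2500] = [7.7500 -3.5000; -3.5000 10.7500]
BᵀPA = [11.0000 -8.2500; -17.5000 3.0000]
K = S⁻¹·BᵀPA = [0.8021 -1.1003; -1.3668 -0.0792]
A−BK = [-0.0792 0.7599; 0.4644 -0.0580]
AᵀP(A−BK) = [4.2586 -1.2823; -1.2823 2.4103]
P' = Q + AᵀP(A−BK) = [5.2586 -1.2823; -1.2823 2.6603]
tr(P') = 7.9189


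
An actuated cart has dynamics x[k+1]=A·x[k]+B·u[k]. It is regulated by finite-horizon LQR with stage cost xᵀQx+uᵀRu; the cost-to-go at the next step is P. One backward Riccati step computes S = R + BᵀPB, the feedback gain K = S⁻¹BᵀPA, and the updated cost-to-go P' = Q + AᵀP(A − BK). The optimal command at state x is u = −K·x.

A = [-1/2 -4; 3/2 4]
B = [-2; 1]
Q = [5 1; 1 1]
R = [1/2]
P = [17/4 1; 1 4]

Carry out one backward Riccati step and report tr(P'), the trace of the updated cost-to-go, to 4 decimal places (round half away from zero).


29.4446

BᵀP = [-7.5000 2.0000]
S = R + BᵀPB = [1/2] + [17.0000] = [17.5000]
BᵀPA = [6.7500 38.0000]
K = S⁻¹·BᵀPA = [0.3857 2.1714]
A−BK = [0.2714 0.3429; 1.1143 1.8286]
AᵀP(A−BK) = [5.9589 9.8429; 9.8429 17.4857]
P' = Q + AᵀP(A−BK) = [10.9589 10.8429; 10.8429 18.4857]
tr(P') = 29.4446


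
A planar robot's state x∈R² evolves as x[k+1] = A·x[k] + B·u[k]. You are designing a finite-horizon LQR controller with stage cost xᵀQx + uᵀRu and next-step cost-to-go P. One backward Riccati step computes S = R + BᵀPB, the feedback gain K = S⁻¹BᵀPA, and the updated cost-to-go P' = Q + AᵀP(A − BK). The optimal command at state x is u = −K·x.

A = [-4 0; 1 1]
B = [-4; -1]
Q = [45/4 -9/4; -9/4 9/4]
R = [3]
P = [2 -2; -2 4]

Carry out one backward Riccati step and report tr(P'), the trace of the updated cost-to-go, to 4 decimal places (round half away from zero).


BᵀP = [-6.0000 4.0000]
S = R + BᵀPB = [3] + [20.0000] = [23.0000]
BᵀPA = [28.0000 4.0000]
K = S⁻¹·BᵀPA = [1.2174 0.1739]
A−BK = [0.8696 0.6957; 2.2174 1.1739]
AᵀP(A−BK) = [17.9130 7.1304; 7.1304 3.3043]
P' = Q + AᵀP(A−BK) = [29.1630 4.8804; 4.8804 5.5543]
tr(P') = 34.7174

34.7174


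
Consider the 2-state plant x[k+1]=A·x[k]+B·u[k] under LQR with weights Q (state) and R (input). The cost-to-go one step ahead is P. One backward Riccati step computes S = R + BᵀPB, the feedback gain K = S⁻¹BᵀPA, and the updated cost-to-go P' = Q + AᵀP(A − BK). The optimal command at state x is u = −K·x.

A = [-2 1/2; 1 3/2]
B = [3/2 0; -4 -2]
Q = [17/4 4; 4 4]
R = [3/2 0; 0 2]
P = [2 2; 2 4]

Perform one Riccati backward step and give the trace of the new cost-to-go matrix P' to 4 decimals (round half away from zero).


12.4211

BᵀP = [-5.0000 -13.0000; -4.0000 -8.0000]
S = R + BᵀPB = [3/2 0; 0 2] + [44.5000 26.0000; 26.0000 16.0000] = [46.0000 26.0000; 26.0000 18.0000]
BᵀPA = [-3.0000 -22.0000; 0.0000 -14.0000]
K = S⁻¹·BᵀPA = [-0.3553 -0.2105; 0.5132 -0.4737]
A−BK = [-1.4671 0.8158; 0.6053 -0.2895]
AᵀP(A−BK) = [2.9342 -1.6316; -1.6316 1.2368]
P' = Q + AᵀP(A−BK) = [7.1842 2.3684; 2.3684 5.2368]
tr(P') = 12.4211


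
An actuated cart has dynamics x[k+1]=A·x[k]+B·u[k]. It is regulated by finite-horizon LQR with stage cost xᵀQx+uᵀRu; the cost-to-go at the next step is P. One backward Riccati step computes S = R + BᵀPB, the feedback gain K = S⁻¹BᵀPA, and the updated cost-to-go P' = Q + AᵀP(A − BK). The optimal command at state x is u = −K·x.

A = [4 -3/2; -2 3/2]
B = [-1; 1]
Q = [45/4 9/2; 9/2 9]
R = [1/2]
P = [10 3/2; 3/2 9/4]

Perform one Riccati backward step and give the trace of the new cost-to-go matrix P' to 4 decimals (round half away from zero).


BᵀP = [-8.5000 0.7500]
S = R + BᵀPB = [1/2] + [9.2500] = [9.7500]
BᵀPA = [-35.5000 13.8750]
K = S⁻¹·BᵀPA = [-3.6410 1.4231]
A−BK = [0.3590 -0.0769; 1.6410 0.0769]
AᵀP(A−BK) = [15.7436 -2.7308; -2.7308 1.0673]
P' = Q + AᵀP(A−BK) = [26.9936 1.7692; 1.7692 10.0673]
tr(P') = 37.0609

37.0609


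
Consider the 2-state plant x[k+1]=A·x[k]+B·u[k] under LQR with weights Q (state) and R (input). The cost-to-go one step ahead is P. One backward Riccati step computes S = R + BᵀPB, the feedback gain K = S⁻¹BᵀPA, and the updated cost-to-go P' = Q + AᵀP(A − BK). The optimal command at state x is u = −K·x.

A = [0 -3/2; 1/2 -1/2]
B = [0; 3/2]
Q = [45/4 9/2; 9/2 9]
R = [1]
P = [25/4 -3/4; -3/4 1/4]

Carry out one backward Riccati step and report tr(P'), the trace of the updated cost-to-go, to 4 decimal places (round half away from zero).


BᵀP = [-1.1250 0.3750]
S = R + BᵀPB = [1] + [0.5625] = [1.5625]
BᵀPA = [0.1875 1.5000]
K = S⁻¹·BᵀPA = [0.1200 0.9600]
A−BK = [0.0000 -1.5000; 0.3200 -1.9400]
AᵀP(A−BK) = [0.0400 0.3200; 0.3200 11.5600]
P' = Q + AᵀP(A−BK) = [11.2900 4.8200; 4.8200 20.5600]
tr(P') = 31.8500

31.8500


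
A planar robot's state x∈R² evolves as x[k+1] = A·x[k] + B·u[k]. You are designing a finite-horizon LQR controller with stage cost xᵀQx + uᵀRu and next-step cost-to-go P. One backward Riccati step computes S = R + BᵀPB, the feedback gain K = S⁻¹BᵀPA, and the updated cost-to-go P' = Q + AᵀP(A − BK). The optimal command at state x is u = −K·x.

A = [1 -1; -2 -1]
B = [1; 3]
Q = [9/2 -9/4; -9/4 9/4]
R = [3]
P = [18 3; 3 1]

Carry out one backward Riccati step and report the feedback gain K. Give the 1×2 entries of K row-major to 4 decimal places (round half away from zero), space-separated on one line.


BᵀP = [27.0000 6.0000]
S = R + BᵀPB = [3] + [45.0000] = [48.0000]
BᵀPA = [15.0000 -33.0000]
K = S⁻¹·BᵀPA = [0.3125 -0.6875]
A−BK = [0.6875 -0.3125; -2.9375 1.0625]
AᵀP(A−BK) = [5.3125 -2.6875; -2.6875 2.3125]
P' = Q + AᵀP(A−BK) = [9.8125 -4.9375; -4.9375 4.5625]
tr(P') = 14.3750

0.3125 -0.6875


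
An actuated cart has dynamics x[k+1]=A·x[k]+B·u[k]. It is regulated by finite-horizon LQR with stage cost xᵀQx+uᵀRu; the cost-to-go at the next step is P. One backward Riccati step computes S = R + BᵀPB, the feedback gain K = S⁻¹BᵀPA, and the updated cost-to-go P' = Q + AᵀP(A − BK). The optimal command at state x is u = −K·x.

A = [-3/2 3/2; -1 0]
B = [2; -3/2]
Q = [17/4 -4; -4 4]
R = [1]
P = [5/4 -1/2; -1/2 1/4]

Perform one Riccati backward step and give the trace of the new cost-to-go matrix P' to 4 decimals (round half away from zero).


BᵀP = [3.2500 -1.3750]
S = R + BᵀPB = [1] + [8.5625] = [9.5625]
BᵀPA = [-3.5000 4.8750]
K = S⁻¹·BᵀPA = [-0.3660 0.5098]
A−BK = [-0.7680 0.4804; -1.5490 0.7647]
AᵀP(A−BK) = [0.2815 -0.2782; -0.2782 0.3272]
P' = Q + AᵀP(A−BK) = [4.5315 -4.2782; -4.2782 4.3272]
tr(P') = 8.8587

8.8587


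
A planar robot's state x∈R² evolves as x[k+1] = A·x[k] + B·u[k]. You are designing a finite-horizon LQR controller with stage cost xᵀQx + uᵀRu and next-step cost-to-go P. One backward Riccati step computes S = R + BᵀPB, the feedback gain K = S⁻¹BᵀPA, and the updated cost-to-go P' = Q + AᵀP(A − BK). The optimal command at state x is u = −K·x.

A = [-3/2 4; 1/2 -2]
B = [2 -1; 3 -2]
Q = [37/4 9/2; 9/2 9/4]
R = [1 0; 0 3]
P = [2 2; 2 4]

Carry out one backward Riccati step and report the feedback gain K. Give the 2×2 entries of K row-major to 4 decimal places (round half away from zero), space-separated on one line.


-0.1477 0.2700 -0.0759 0.2532

BᵀP = [10.0000 16.0000; -6.0000 -10.0000]
S = R + BᵀPB = [1 0; 0 3] + [68.0000 -42.0000; -42.0000 26.0000] = [69.0000 -42.0000; -42.0000 29.0000]
BᵀPA = [-7.0000 8.0000; 4.0000 -4.0000]
K = S⁻¹·BᵀPA = [-0.1477 0.2700; -0.0759 0.2532]
A−BK = [-1.2806 3.7131; 0.7911 -2.3038]
AᵀP(A−BK) = [1.7700 -5.1224; -5.1224 14.8523]
P' = Q + AᵀP(A−BK) = [11.0200 -0.6224; -0.6224 17.1023]
tr(P') = 28.1224


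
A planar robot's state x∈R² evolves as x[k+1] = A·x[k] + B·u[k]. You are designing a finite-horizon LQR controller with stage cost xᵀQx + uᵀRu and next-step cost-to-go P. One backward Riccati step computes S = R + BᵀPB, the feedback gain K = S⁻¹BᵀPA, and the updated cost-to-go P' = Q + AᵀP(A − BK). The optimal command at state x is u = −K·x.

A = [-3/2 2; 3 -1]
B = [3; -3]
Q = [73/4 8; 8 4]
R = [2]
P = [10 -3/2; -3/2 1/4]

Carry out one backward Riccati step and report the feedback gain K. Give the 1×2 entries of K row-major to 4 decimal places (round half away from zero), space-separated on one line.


BᵀP = [34.5000 -5.2500]
S = R + BᵀPB = [2] + [119.2500] = [121.2500]
BᵀPA = [-67.5000 74.2500]
K = S⁻¹·BᵀPA = [-0.5567 0.6124]
A−BK = [0.1701 0.1629; 1.3299 0.8371]
AᵀP(A−BK) = [0.6727 -0.6649; -0.6649 0.7814]
P' = Q + AᵀP(A−BK) = [18.9227 7.3351; 7.3351 4.7814]
tr(P') = 23.7041

-0.5567 0.6124


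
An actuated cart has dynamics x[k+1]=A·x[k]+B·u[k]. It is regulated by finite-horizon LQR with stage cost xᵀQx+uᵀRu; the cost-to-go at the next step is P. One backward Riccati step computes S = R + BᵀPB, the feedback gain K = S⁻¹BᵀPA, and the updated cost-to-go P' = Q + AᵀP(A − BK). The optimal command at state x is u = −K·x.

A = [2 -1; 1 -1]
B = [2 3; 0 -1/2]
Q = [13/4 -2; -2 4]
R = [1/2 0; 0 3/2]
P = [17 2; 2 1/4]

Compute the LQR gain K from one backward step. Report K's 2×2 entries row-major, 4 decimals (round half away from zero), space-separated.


BᵀP = [34.0000 4.0000; 50.0000 5.8750]
S = R + BᵀPB = [1/2 0; 0 3/2] + [68.0000 100.0000; 100.0000 147.0625] = [68.5000 100.0000; 100.0000 148.5625]
BᵀPA = [72.0000 -38.0000; 105.8750 -55.8750]
K = S⁻¹·BᵀPA = [0.6175 -0.3278; 0.2970 -0.1554]
A−BK = [-0.1260 0.1220; 1.1485 -1.0777]
AᵀP(A−BK) = [0.3438 -0.1894; -0.1894 0.1075]
P' = Q + AᵀP(A−BK) = [3.5938 -2.1894; -2.1894 4.1075]
tr(P') = 7.7012

0.6175 -0.3278 0.2970 -0.1554


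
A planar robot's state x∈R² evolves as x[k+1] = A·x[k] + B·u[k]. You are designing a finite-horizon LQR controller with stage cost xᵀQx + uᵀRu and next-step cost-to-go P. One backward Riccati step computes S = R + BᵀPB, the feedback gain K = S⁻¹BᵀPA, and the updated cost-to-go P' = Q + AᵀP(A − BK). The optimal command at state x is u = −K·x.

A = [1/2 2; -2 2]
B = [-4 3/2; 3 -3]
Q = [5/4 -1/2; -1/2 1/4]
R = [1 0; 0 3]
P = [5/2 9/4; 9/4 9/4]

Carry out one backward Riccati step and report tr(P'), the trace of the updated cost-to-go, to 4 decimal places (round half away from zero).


11.2474

BᵀP = [-3.2500 -2.2500; -3.0000 -3.3750]
S = R + BᵀPB = [1 0; 0 3] + [6.2500 1.8750; 1.8750 5.6250] = [7.2500 1.8750; 1.8750 8.6250]
BᵀPA = [2.8750 -11.0000; 5.2500 -12.7500]
K = S⁻¹·BᵀPA = [0.2534 -1.2025; 0.5536 -1.2168]
A−BK = [0.6831 -0.9849; -1.0993 1.9571]
AᵀP(A−BK) = [1.4901 -3.4043; -3.4043 8.2573]
P' = Q + AᵀP(A−BK) = [2.7401 -3.9043; -3.9043 8.5073]
tr(P') = 11.2474


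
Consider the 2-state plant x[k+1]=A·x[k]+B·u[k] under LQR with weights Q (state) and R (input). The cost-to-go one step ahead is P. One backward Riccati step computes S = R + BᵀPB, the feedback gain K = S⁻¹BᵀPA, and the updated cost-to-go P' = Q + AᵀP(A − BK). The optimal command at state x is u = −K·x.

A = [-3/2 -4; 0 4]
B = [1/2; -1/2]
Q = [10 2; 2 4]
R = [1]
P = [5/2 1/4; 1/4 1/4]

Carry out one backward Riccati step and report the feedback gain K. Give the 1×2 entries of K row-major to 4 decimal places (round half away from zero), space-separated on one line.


-1.0800 -2.8800

BᵀP = [1.1250 0.0000]
S = R + BᵀPB = [1] + [0.5625] = [1.5625]
BᵀPA = [-1.6875 -4.5000]
K = S⁻¹·BᵀPA = [-1.0800 -2.8800]
A−BK = [-0.9600 -2.5600; -0.5400 2.5600]
AᵀP(A−BK) = [3.8025 8.6400; 8.6400 23.0400]
P' = Q + AᵀP(A−BK) = [13.8025 10.6400; 10.6400 27.0400]
tr(P') = 40.8425


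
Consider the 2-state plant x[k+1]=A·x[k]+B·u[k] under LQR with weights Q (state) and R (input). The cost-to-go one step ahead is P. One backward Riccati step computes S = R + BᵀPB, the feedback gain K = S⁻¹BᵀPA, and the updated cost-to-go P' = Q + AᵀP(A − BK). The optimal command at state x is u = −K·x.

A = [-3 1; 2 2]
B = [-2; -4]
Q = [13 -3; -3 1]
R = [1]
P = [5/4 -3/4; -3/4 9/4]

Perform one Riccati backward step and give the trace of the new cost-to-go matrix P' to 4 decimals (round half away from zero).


34.4167

BᵀP = [0.5000 -7.5000]
S = R + BᵀPB = [1] + [29.0000] = [30.0000]
BᵀPA = [-16.5000 -14.5000]
K = S⁻¹·BᵀPA = [-0.5500 -0.4833]
A−BK = [-4.1000 0.0333; -0.2000 0.0667]
AᵀP(A−BK) = [20.1750 0.2750; 0.2750 0.2417]
P' = Q + AᵀP(A−BK) = [33.1750 -2.7250; -2.7250 1.2417]
tr(P') = 34.4167


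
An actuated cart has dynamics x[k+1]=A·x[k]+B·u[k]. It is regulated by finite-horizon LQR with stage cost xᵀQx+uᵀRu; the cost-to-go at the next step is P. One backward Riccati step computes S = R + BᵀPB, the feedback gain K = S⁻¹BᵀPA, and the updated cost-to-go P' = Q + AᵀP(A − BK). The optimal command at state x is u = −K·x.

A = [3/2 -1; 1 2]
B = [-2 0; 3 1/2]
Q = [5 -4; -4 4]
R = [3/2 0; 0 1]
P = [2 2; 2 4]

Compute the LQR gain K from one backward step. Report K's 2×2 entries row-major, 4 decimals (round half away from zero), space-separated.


0.2963 0.5926 1.1574 0.3148

BᵀP = [2.0000 8.0000; 1.0000 2.0000]
S = R + BᵀPB = [3/2 0; 0 1] + [20.0000 4.0000; 4.0000 1.0000] = [21.5000 4.0000; 4.0000 2.0000]
BᵀPA = [11.0000 14.0000; 3.5000 3.0000]
K = S⁻¹·BᵀPA = [0.2963 0.5926; 1.1574 0.3148]
A−BK = [2.0926 0.1852; -0.4676 0.0648]
AᵀP(A−BK) = [7.1898 1.3796; 1.3796 0.7593]
P' = Q + AᵀP(A−BK) = [12.1898 -2.6204; -2.6204 4.7593]
tr(P') = 16.9491


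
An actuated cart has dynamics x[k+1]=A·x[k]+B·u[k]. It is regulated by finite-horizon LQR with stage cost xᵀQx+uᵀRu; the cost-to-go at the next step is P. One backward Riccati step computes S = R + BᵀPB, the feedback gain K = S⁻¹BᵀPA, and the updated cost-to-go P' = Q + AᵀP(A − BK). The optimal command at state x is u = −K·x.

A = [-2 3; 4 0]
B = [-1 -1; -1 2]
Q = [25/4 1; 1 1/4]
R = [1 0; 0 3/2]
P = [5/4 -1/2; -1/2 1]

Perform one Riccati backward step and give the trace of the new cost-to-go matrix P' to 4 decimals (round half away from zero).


14.8503

BᵀP = [-0.7500 -0.5000; -2.2500 2.5000]
S = R + BᵀPB = [1 0; 0 3/2] + [1.2500 -0.2500; -0.2500 7.2500] = [2.2500 -0.2500; -0.2500 8.7500]
BᵀPA = [-0.5000 -2.2500; 14.5000 -6.7500]
K = S⁻¹·BᵀPA = [-0.0382 -1.0892; 1.6561 -0.8025]
A−BK = [-0.3822 1.1083; 0.6497 0.5159]
AᵀP(A−BK) = [4.9682 -2.4076; -2.4076 3.3822]
P' = Q + AᵀP(A−BK) = [11.2182 -1.4076; -1.4076 3.6322]
tr(P') = 14.8503


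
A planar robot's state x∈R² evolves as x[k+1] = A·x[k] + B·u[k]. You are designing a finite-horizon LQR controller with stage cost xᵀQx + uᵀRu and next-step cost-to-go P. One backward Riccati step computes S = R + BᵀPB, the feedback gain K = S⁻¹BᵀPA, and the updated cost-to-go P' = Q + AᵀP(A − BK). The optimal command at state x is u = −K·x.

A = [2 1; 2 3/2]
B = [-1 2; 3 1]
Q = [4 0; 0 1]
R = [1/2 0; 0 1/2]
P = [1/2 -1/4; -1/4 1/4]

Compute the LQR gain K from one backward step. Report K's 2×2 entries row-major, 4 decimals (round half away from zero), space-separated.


BᵀP = [-1.2500 1.0000; 0.7500 -0.2500]
S = R + BᵀPB = [1/2 0; 0 1/2] + [4.2500 -1.5000; -1.5000 1.2500] = [4.7500 -1.5000; -1.5000 1.7500]
BᵀPA = [-0.5000 0.2500; 1.0000 0.3750]
K = S⁻¹·BᵀPA = [0.1031 0.1649; 0.6598 0.3557]
A−BK = [0.7835 0.4536; 1.0309 0.6495]
AᵀP(A−BK) = [0.3918 0.2268; 0.2268 0.1379]
P' = Q + AᵀP(A−BK) = [4.3918 0.2268; 0.2268 1.1379]
tr(P') = 5.5296

0.1031 0.1649 0.6598 0.3557


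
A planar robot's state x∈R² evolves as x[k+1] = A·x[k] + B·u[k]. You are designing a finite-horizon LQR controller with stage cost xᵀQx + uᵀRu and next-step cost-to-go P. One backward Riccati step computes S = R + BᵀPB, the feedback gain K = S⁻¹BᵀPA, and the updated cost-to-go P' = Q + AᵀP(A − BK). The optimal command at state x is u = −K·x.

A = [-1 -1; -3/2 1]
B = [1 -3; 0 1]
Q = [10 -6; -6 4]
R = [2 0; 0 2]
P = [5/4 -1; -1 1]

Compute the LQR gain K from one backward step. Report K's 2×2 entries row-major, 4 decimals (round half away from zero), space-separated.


BᵀP = [1.2500 -1.0000; -4.7500 4.0000]
S = R + BᵀPB = [2 0; 0 2] + [1.2500 -4.7500; -4.7500 18.2500] = [3.2500 -4.7500; -4.7500 20.2500]
BᵀPA = [0.2500 -2.2500; -1.2500 8.7500]
K = S⁻¹·BᵀPA = [-0.0202 -0.0925; -0.0665 0.4104]
A−BK = [-1.1792 0.3237; -1.4335 0.5896]
AᵀP(A−BK) = [0.4220 -0.2139; -0.2139 0.4509]
P' = Q + AᵀP(A−BK) = [10.4220 -6.2139; -6.2139 4.4509]
tr(P') = 14.8728

-0.0202 -0.0925 -0.0665 0.4104


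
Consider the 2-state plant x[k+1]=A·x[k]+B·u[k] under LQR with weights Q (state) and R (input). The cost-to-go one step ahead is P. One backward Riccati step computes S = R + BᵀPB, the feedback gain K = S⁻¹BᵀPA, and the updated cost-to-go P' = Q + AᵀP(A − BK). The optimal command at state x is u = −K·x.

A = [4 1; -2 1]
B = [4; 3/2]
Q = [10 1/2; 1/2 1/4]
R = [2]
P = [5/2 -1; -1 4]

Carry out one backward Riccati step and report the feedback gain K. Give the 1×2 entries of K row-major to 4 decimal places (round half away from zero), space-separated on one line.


BᵀP = [8.5000 2.0000]
S = R + BᵀPB = [2] + [37.0000] = [39.0000]
BᵀPA = [30.0000 10.5000]
K = S⁻¹·BᵀPA = [0.7692 0.2692]
A−BK = [0.9231 -0.0769; -3.1538 0.5962]
AᵀP(A−BK) = [48.9231 -8.0769; -8.0769 1.6731]
P' = Q + AᵀP(A−BK) = [58.9231 -7.5769; -7.5769 1.9231]
tr(P') = 60.8462

0.7692 0.2692


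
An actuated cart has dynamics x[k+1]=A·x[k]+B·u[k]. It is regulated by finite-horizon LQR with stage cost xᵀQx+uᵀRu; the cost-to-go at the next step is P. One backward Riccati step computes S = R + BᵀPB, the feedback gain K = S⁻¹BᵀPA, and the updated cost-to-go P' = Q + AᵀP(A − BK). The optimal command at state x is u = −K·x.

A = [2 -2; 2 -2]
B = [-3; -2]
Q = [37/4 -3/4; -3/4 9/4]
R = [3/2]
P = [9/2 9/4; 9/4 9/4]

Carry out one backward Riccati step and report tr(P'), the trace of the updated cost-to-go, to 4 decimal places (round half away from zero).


13.7500

BᵀP = [-18.0000 -11.2500]
S = R + BᵀPB = [3/2] + [76.5000] = [78.0000]
BᵀPA = [-58.5000 58.5000]
K = S⁻¹·BᵀPA = [-0.7500 0.7500]
A−BK = [-0.2500 0.2500; 0.5000 -0.5000]
AᵀP(A−BK) = [1.1250 -1.1250; -1.1250 1.1250]
P' = Q + AᵀP(A−BK) = [10.3750 -1.8750; -1.8750 3.3750]
tr(P') = 13.7500


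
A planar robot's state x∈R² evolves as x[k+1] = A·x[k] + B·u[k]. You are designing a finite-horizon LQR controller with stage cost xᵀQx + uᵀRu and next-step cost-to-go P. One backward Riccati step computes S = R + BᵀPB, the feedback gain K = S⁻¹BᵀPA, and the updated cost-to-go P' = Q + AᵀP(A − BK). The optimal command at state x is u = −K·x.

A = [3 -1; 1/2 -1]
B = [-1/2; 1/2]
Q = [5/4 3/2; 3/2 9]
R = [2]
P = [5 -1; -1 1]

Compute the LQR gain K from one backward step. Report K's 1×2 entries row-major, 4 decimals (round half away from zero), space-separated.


BᵀP = [-3.0000 1.0000]
S = R + BᵀPB = [2] + [2.0000] = [4.0000]
BᵀPA = [-8.5000 2.0000]
K = S⁻¹·BᵀPA = [-2.1250 0.5000]
A−BK = [1.9375 -0.7500; 1.5625 -1.2500]
AᵀP(A−BK) = [24.1875 -7.7500; -7.7500 3.0000]
P' = Q + AᵀP(A−BK) = [25.4375 -6.2500; -6.2500 12.0000]
tr(P') = 37.4375

-2.1250 0.5000


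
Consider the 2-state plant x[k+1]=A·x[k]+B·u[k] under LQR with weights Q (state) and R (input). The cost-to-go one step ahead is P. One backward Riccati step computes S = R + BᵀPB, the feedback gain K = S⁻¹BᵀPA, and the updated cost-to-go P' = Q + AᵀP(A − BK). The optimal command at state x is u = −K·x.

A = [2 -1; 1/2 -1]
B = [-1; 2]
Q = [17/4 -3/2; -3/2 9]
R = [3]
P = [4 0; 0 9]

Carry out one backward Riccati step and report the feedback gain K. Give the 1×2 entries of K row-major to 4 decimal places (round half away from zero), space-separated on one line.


BᵀP = [-4.0000 18.0000]
S = R + BᵀPB = [3] + [40.0000] = [43.0000]
BᵀPA = [1.0000 -14.0000]
K = S⁻¹·BᵀPA = [0.0233 -0.3256]
A−BK = [2.0233 -1.3256; 0.4535 -0.3488]
AᵀP(A−BK) = [18.2267 -12.1744; -12.1744 8.4419]
P' = Q + AᵀP(A−BK) = [22.4767 -13.6744; -13.6744 17.4419]
tr(P') = 39.9186

0.0233 -0.3256


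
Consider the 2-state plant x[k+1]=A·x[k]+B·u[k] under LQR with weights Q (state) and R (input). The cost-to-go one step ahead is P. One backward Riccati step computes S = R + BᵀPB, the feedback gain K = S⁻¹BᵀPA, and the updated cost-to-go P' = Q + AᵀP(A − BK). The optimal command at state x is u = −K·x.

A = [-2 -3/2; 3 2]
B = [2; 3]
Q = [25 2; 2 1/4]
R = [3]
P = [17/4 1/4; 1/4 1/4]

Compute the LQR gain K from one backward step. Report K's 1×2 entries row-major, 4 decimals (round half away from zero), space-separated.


BᵀP = [9.2500 1.2500]
S = R + BᵀPB = [3] + [22.2500] = [25.2500]
BᵀPA = [-14.7500 -11.3750]
K = S⁻¹·BᵀPA = [-0.5842 -0.4505]
A−BK = [-0.8317 -0.5990; 4.7525 3.3515]
AᵀP(A−BK) = [7.6337 5.4802; 5.4802 3.9381]
P' = Q + AᵀP(A−BK) = [32.6337 7.4802; 7.4802 4.1881]
tr(P') = 36.8218

-0.5842 -0.4505
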